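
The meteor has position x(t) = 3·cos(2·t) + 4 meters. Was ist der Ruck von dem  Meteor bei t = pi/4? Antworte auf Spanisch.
Debemos derivar nuestra ecuación de la posición x(t) = 3·cos(2·t) + 4 3 veces. La derivada de la posición da la velocidad: v(t) = -6·sin(2·t). Tomando d/dt de v(t), encontramos a(t) = -12·cos(2·t). Derivando la aceleración, obtenemos la sacudida: j(t) = 24·sin(2·t). De la ecuación de la sacudida j(t) = 24·sin(2·t), sustituimos t = pi/4 para obtener j = 24.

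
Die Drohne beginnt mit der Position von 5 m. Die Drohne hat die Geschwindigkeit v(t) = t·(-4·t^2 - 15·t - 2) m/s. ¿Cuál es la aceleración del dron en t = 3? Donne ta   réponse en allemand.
Ausgehend von der Geschwindigkeit v(t) = t·(-4·t^2 - 15·t - 2), nehmen wir 1 Ableitung. Die Ableitung von der Geschwindigkeit ergibt die Beschleunigung: a(t) = -4·t^2 + t·(-8·t - 15) - 15·t - 2. Wir haben die Beschleunigung a(t) = -4·t^2 + t·(-8·t - 15) - 15·t - 2. Durch Einsetzen von t = 3: a(3) = -200.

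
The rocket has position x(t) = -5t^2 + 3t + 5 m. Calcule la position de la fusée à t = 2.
Nous avons la position x(t) = -5·t^2 + 3·t + 5. En substituant t = 2: x(2) = -9.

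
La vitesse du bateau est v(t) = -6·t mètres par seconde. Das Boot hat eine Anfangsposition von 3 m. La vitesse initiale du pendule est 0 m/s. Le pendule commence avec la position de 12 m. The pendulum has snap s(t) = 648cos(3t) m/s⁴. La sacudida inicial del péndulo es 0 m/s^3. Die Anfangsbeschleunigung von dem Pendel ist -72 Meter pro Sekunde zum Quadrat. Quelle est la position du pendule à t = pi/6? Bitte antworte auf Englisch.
To solve this, we need to take 4 integrals of our snap equation s(t) = 648·cos(3·t). Integrating snap and using the initial condition j(0) = 0, we get j(t) = 216·sin(3·t). The integral of jerk is acceleration. Using a(0) = -72, we get a(t) = -72·cos(3·t). The antiderivative of acceleration, with v(0) = 0, gives velocity: v(t) = -24·sin(3·t). The integral of velocity, with x(0) = 12, gives position: x(t) = 8·cos(3·t) + 4. From the given position equation x(t) = 8·cos(3·t) + 4, we substitute t = pi/6 to get x = 4.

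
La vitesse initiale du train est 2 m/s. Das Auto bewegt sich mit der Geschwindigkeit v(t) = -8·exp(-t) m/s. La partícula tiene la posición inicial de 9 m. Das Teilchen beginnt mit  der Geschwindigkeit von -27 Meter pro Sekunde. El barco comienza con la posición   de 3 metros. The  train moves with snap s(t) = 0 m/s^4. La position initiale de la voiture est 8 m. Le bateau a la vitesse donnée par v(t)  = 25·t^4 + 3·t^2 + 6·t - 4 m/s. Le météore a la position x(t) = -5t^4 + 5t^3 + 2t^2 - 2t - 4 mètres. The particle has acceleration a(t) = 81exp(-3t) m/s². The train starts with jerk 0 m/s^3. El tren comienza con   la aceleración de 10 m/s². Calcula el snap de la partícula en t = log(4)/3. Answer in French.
Nous devons dériver notre équation de l'accélération a(t) = 81·exp(-3·t) 2 fois. La dérivée de l'accélération donne le jerk: j(t) = -243·exp(-3·t). En dérivant le jerk, nous obtenons le snap: s(t) = 729·exp(-3·t). En utilisant s(t) = 729·exp(-3·t) et en substituant t = log(4)/3, nous trouvons s = 729/4.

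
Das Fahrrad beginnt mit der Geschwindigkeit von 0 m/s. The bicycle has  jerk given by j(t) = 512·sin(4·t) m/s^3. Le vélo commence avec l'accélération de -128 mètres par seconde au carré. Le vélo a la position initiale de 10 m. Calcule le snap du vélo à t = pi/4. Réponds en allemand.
Ausgehend von dem Ruck j(t) = 512·sin(4·t), nehmen wir 1 Ableitung. Die Ableitung von dem Ruck ergibt den Snap: s(t) = 2048·cos(4·t). Wir haben den Snap s(t) = 2048·cos(4·t). Durch Einsetzen von t = pi/4: s(pi/4) = -2048.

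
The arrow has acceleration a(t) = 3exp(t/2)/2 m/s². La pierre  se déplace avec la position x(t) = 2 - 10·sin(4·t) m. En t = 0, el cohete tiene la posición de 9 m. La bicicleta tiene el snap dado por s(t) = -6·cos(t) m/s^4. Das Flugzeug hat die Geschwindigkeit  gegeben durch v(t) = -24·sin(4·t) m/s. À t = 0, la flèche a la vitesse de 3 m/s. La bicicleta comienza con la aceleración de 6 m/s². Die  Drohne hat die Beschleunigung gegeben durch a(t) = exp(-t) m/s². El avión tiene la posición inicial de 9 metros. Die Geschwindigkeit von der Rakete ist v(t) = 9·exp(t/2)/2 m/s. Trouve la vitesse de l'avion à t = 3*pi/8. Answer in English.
We have velocity v(t) = -24·sin(4·t). Substituting t = 3*pi/8: v(3*pi/8) = 24.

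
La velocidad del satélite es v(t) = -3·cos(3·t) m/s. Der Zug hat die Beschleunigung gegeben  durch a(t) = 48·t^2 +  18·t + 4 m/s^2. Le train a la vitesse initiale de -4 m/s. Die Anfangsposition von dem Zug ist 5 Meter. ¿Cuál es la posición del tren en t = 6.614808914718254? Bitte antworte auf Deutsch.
Wir müssen das Integral unserer Gleichung für die Beschleunigung a(t) = 48·t^2 + 18·t + 4 2-mal finden. Durch Integration von der Beschleunigung und Verwendung der Anfangsbedingung v(0) = -4, erhalten wir v(t) = 16·t^3 + 9·t^2 + 4·t - 4. Die Stammfunktion von der Geschwindigkeit, mit x(0) = 5, ergibt die Position: x(t) = 4·t^4 + 3·t^3 + 2·t^2 - 4·t + 5. Mit x(t) = 4·t^4 + 3·t^3 + 2·t^2 - 4·t + 5 und Einsetzen von t = 6.614808914718254, finden wir x = 8592.60295382651.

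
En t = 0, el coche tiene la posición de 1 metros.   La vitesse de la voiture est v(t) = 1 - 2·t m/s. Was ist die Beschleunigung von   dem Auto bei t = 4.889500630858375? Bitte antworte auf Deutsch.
Wir müssen unsere Gleichung für die Geschwindigkeit v(t) = 1 - 2·t 1-mal ableiten. Mit d/dt von v(t) finden wir a(t) = -2. Aus der Gleichung für die Beschleunigung a(t) = -2, setzen wir t = 4.889500630858375 ein und erhalten a = -2.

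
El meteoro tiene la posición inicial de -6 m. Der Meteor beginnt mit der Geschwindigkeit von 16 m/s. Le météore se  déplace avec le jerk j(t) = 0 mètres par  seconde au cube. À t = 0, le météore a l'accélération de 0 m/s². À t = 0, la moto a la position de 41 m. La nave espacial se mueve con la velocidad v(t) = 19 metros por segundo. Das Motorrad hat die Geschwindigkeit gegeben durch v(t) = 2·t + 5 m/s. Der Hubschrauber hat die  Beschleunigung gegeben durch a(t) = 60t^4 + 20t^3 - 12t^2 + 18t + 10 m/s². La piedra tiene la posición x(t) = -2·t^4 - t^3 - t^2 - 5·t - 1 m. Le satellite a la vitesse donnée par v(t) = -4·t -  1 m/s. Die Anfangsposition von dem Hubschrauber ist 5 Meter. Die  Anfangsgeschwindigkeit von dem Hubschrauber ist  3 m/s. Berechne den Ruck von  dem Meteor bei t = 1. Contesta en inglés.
From the given jerk equation j(t) = 0, we substitute t = 1 to get j = 0.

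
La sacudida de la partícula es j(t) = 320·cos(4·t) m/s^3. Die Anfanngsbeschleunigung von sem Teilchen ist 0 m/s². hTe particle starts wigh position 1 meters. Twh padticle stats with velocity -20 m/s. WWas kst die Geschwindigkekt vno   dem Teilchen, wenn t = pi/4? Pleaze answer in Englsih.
To solve this, we need to take 2 integrals of our jerk equation j(t) = 320·cos(4·t). Finding the integral of j(t) and using a(0) = 0: a(t) = 80·sin(4·t). Finding the antiderivative of a(t) and using v(0) = -20: v(t) = -20·cos(4·t). From the given velocity equation v(t) = -20·cos(4·t), we substitute t = pi/4 to get v = 20.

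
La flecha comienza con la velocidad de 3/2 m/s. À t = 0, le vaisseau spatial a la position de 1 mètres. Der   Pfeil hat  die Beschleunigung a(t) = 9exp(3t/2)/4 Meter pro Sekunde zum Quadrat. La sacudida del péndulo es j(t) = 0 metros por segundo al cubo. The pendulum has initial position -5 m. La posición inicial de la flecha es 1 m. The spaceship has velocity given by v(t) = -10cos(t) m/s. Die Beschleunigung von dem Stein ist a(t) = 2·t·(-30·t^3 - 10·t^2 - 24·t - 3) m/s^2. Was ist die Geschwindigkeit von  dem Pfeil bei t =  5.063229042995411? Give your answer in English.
To find the answer, we compute 1 integral of a(t) = 9·exp(3·t/2)/4. The antiderivative of acceleration is velocity. Using v(0) = 3/2, we get v(t) = 3·exp(3·t/2)/2. From the given velocity equation v(t) = 3·exp(3·t/2)/2, we substitute t = 5.063229042995411 to get v = 2981.87826912352.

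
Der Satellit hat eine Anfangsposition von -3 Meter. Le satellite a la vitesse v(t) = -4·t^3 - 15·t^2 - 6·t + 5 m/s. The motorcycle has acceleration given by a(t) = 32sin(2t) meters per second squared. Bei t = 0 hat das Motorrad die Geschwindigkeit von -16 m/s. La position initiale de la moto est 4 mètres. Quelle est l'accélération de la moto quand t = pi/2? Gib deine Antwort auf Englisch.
We have acceleration a(t) = 32·sin(2·t). Substituting t = pi/2: a(pi/2) = 0.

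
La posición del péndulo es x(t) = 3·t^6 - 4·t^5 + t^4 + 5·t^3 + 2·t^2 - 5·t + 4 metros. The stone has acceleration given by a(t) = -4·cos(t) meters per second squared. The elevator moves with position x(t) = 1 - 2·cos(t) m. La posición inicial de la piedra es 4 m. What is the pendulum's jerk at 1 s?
Starting from position x(t) = 3·t^6 - 4·t^5 + t^4 + 5·t^3 + 2·t^2 - 5·t + 4, we take 3 derivatives. Taking d/dt of x(t), we find v(t) = 18·t^5 - 20·t^4 + 4·t^3 + 15·t^2 + 4·t - 5. The derivative of velocity gives acceleration: a(t) = 90·t^4 - 80·t^3 + 12·t^2 + 30·t + 4. Taking d/dt of a(t), we find j(t) = 360·t^3 - 240·t^2 + 24·t + 30. From the given jerk equation j(t) = 360·t^3 - 240·t^2 + 24·t + 30, we substitute t = 1 to get j = 174.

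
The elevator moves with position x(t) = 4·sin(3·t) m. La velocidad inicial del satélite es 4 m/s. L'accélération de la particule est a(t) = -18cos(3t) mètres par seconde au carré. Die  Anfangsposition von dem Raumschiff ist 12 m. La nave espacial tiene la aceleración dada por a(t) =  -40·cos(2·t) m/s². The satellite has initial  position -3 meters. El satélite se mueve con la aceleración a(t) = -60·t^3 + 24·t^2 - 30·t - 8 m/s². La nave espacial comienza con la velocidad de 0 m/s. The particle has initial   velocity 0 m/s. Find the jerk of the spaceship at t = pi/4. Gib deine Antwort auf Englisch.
We must differentiate our acceleration equation a(t) = -40·cos(2·t) 1 time. Differentiating acceleration, we get jerk: j(t) = 80·sin(2·t). We have jerk j(t) = 80·sin(2·t). Substituting t = pi/4: j(pi/4) = 80.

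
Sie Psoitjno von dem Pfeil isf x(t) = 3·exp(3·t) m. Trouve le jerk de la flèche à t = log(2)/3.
Nous devons dériver notre équation de la position x(t) = 3·exp(3·t) 3 fois. La dérivée de la position donne la vitesse: v(t) = 9·exp(3·t). En dérivant la vitesse, nous obtenons l'accélération: a(t) = 27·exp(3·t). La dérivée de l'accélération donne le jerk: j(t) = 81·exp(3·t). Nous avons le jerk j(t) = 81·exp(3·t). En substituant t = log(2)/3: j(log(2)/3) = 162.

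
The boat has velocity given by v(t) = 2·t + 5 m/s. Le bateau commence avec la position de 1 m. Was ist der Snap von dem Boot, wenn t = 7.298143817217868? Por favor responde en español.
Debemos derivar nuestra ecuación de la velocidad v(t) = 2·t + 5 3 veces. La derivada de la velocidad da la aceleración: a(t) = 2. La derivada de la aceleración da la sacudida: j(t) = 0. La derivada de la sacudida da el snap: s(t) = 0. Usando s(t) = 0 y sustituyendo t = 7.298143817217868, encontramos s = 0.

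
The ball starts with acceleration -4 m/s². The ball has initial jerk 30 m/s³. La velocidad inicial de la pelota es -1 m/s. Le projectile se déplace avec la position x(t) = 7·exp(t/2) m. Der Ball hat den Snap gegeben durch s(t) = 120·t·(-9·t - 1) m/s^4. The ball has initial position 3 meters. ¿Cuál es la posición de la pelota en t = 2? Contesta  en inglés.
Starting from snap s(t) = 120·t·(-9·t - 1), we take 4 integrals. Finding the antiderivative of s(t) and using j(0) = 30: j(t) = -360·t^3 - 60·t^2 + 30. The antiderivative of jerk is acceleration. Using a(0) = -4, we get a(t) = -90·t^4 - 20·t^3 + 30·t - 4. Integrating acceleration and using the initial condition v(0) = -1, we get v(t) = -18·t^5 - 5·t^4 + 15·t^2 - 4·t - 1. Finding the antiderivative of v(t) and using x(0) = 3: x(t) = -3·t^6 - t^5 + 5·t^3 - 2·t^2 - t + 3. Using x(t) = -3·t^6 - t^5 + 5·t^3 - 2·t^2 - t + 3 and substituting t = 2, we find x = -191.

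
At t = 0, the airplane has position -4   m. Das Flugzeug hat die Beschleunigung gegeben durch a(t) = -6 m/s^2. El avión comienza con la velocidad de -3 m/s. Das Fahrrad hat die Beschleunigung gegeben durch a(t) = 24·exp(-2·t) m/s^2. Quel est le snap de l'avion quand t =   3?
Nous devons dériver notre équation de l'accélération a(t) = -6 2 fois. La dérivée de l'accélération donne le jerk: j(t) = 0. En prenant d/dt de j(t), nous trouvons s(t) = 0. De l'équation du snap s(t) = 0, nous substituons t = 3 pour obtenir s = 0.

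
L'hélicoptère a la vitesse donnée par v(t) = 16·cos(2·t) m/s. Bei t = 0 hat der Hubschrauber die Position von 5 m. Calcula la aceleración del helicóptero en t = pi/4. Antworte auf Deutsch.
Um dies zu lösen, müssen wir 1 Ableitung unserer Gleichung für die Geschwindigkeit v(t) = 16·cos(2·t) nehmen. Die Ableitung von der Geschwindigkeit ergibt die Beschleunigung: a(t) = -32·sin(2·t). Mit a(t) = -32·sin(2·t) und Einsetzen von t = pi/4, finden wir a = -32.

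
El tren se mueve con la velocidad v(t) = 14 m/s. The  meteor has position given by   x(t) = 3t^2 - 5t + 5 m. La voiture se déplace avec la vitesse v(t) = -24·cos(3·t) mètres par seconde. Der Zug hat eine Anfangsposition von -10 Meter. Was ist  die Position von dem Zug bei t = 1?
Wir müssen unsere Gleichung für die Geschwindigkeit v(t) = 14 1-mal integrieren. Das Integral von der Geschwindigkeit ist die Position. Mit x(0) = -10 erhalten wir x(t) = 14·t - 10. Wir haben die Position x(t) = 14·t - 10. Durch Einsetzen von t = 1: x(1) = 4.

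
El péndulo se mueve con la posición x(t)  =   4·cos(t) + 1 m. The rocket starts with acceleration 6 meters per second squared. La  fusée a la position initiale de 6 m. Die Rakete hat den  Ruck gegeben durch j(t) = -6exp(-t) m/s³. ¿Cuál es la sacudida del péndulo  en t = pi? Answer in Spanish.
Para resolver esto, necesitamos tomar 3 derivadas de nuestra ecuación de la posición x(t) = 4·cos(t) + 1. La derivada de la posición da la velocidad: v(t) = -4·sin(t). Derivando la velocidad, obtenemos la aceleración: a(t) = -4·cos(t). Tomando d/dt de a(t), encontramos j(t) = 4·sin(t). De la ecuación de la sacudida j(t) = 4·sin(t), sustituimos t = pi para obtener j = 0.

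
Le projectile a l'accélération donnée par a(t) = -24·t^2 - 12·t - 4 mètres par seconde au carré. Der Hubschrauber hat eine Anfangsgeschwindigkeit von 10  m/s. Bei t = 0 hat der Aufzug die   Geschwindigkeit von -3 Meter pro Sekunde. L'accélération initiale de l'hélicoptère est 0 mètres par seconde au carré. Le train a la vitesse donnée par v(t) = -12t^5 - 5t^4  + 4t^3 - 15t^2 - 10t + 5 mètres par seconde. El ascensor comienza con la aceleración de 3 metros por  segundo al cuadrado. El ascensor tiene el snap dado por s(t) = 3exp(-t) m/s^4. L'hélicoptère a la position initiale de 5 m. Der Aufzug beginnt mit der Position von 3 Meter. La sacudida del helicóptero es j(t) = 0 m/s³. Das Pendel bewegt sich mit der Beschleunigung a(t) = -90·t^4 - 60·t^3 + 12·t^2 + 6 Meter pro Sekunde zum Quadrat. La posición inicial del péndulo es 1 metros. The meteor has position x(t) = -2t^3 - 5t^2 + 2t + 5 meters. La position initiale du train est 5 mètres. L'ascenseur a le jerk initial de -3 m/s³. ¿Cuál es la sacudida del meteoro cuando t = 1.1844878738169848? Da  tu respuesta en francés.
Pour résoudre ceci, nous devons prendre 3 dérivées de notre équation de la position x(t) = -2·t^3 - 5·t^2 + 2·t + 5. La dérivée de la position donne la vitesse: v(t) = -6·t^2 - 10·t + 2. En dérivant la vitesse, nous obtenons l'accélération: a(t) = -12·t - 10. En prenant d/dt de a(t), nous trouvons j(t) = -12. En utilisant j(t) = -12 et en substituant t = 1.1844878738169848, nous trouvons j = -12.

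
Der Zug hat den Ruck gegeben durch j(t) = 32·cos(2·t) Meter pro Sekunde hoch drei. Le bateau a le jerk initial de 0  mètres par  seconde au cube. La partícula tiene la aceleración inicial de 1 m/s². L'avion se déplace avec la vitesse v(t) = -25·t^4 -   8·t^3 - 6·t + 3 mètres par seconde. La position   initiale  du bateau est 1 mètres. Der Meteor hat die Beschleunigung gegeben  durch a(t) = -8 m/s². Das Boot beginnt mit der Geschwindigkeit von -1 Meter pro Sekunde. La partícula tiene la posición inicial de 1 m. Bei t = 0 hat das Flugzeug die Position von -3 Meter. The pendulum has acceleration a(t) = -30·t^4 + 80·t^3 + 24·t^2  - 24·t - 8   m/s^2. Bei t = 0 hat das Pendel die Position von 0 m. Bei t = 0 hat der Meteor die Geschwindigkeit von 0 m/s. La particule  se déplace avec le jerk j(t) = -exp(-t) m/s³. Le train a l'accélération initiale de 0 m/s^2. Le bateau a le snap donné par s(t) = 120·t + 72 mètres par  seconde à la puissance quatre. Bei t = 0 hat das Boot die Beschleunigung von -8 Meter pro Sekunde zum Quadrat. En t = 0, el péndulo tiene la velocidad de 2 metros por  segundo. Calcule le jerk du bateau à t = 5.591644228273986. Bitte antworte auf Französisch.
Nous devons trouver l'intégrale de notre équation du snap s(t) = 120·t + 72 1 fois. L'intégrale du snap, avec j(0) = 0, donne le jerk: j(t) = 12·t·(5·t + 6). Nous avons le jerk j(t) = 12·t·(5·t + 6). En substituant t = 5.591644228273986: j(5.591644228273986) = 2278.58749497111.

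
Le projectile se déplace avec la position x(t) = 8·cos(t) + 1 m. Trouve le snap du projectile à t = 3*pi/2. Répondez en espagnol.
Partiendo de la posición x(t) = 8·cos(t) + 1, tomamos 4 derivadas. Derivando la posición, obtenemos la velocidad: v(t) = -8·sin(t). Derivando la velocidad, obtenemos la aceleración: a(t) = -8·cos(t). Tomando d/dt de a(t), encontramos j(t) = 8·sin(t). Derivando la sacudida, obtenemos el snap: s(t) = 8·cos(t). Tenemos el snap s(t) = 8·cos(t). Sustituyendo t = 3*pi/2: s(3*pi/2) = 0.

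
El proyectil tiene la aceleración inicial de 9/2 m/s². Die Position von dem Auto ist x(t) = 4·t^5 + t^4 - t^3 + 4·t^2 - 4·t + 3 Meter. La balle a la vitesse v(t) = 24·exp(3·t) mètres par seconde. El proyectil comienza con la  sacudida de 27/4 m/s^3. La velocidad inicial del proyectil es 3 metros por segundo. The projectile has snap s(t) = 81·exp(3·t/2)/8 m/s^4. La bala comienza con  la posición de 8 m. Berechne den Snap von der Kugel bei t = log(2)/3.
Um dies zu lösen, müssen wir 3 Ableitungen unserer Gleichung für die Geschwindigkeit v(t) = 24·exp(3·t) nehmen. Durch Ableiten von der Geschwindigkeit erhalten wir die Beschleunigung: a(t) = 72·exp(3·t). Mit d/dt von a(t) finden wir j(t) = 216·exp(3·t). Durch Ableiten von dem Ruck erhalten wir den Snap: s(t) = 648·exp(3·t). Mit s(t) = 648·exp(3·t) und Einsetzen von t = log(2)/3, finden wir s = 1296.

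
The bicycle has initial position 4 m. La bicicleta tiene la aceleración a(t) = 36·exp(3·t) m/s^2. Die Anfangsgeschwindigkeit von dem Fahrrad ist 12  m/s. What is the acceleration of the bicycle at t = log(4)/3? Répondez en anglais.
From the given acceleration equation a(t) = 36·exp(3·t), we substitute t = log(4)/3 to get a = 144.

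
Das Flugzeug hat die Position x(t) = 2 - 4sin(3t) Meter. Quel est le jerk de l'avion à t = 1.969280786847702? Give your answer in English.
To solve this, we need to take 3 derivatives of our position equation x(t) = 2 - 4·sin(3·t). Taking d/dt of x(t), we find v(t) = -12·cos(3·t). The derivative of velocity gives acceleration: a(t) = 36·sin(3·t). Taking d/dt of a(t), we find j(t) = 108·cos(3·t). We have jerk j(t) = 108·cos(3·t). Substituting t = 1.969280786847702: j(1.969280786847702) = 100.481251168434.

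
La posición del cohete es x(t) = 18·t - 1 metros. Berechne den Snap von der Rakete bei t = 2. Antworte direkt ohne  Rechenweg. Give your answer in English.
s(2) = 0.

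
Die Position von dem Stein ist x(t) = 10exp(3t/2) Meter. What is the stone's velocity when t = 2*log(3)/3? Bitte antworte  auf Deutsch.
Wir müssen unsere Gleichung für die Position x(t) = 10·exp(3·t/2) 1-mal ableiten. Mit d/dt von x(t) finden wir v(t) = 15·exp(3·t/2). Wir haben die Geschwindigkeit v(t) = 15·exp(3·t/2). Durch Einsetzen von t = 2*log(3)/3: v(2*log(3)/3) = 45.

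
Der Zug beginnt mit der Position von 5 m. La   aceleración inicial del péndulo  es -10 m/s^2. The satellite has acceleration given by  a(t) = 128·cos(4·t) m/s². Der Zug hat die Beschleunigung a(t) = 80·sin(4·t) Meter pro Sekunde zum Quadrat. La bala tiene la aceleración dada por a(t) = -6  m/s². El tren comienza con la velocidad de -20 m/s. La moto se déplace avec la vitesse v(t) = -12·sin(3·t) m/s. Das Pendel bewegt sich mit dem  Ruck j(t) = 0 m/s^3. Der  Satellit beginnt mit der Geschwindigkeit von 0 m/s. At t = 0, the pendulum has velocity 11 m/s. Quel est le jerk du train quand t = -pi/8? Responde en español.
Partiendo de la aceleración a(t) = 80·sin(4·t), tomamos 1 derivada. Derivando la aceleración, obtenemos la sacudida: j(t) = 320·cos(4·t). Usando j(t) = 320·cos(4·t) y sustituyendo t = -pi/8, encontramos j = 0.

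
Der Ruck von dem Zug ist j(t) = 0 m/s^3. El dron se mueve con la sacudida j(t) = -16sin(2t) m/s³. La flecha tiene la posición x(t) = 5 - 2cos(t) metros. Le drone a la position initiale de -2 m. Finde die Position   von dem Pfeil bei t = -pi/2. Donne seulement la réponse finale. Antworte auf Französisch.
La réponse est 5.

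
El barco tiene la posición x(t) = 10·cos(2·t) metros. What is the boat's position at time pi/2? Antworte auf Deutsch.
Aus der Gleichung für die Position x(t) = 10·cos(2·t), setzen wir t = pi/2 ein und erhalten x = -10.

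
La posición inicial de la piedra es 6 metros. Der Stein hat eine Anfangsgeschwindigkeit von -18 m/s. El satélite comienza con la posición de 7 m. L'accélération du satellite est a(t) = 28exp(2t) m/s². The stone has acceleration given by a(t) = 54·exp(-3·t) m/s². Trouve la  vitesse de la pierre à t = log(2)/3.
En partant de l'accélération a(t) = 54·exp(-3·t), nous prenons 1 intégrale. En prenant ∫a(t)dt et en appliquant v(0) = -18, nous trouvons v(t) = -18·exp(-3·t). En utilisant v(t) = -18·exp(-3·t) et en substituant t = log(2)/3, nous trouvons v = -9.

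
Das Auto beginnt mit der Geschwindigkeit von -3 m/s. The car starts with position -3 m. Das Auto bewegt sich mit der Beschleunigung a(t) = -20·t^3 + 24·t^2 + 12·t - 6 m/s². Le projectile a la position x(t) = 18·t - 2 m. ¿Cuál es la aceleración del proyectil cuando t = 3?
Debemos derivar nuestra ecuación de la posición x(t) = 18·t - 2 2 veces. Derivando la posición, obtenemos la velocidad: v(t) = 18. Tomando d/dt de v(t), encontramos a(t) = 0. Tenemos la aceleración a(t) = 0. Sustituyendo t = 3: a(3) = 0.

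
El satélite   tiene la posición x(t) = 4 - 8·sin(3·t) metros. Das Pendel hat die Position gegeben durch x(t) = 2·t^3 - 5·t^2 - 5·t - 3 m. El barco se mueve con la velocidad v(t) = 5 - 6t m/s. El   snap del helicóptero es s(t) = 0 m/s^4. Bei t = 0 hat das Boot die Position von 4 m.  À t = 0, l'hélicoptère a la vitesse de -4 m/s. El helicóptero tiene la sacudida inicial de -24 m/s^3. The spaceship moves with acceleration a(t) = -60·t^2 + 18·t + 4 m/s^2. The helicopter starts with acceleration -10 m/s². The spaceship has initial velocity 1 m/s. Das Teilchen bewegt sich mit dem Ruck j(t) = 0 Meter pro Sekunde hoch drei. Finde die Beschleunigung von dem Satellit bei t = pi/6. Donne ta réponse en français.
Pour résoudre ceci, nous devons prendre 2 dérivées de notre équation de la position x(t) = 4 - 8·sin(3·t). La dérivée de la position donne la vitesse: v(t) = -24·cos(3·t). En prenant d/dt de v(t), nous trouvons a(t) = 72·sin(3·t). En utilisant a(t) = 72·sin(3·t) et en substituant t = pi/6, nous trouvons a = 72.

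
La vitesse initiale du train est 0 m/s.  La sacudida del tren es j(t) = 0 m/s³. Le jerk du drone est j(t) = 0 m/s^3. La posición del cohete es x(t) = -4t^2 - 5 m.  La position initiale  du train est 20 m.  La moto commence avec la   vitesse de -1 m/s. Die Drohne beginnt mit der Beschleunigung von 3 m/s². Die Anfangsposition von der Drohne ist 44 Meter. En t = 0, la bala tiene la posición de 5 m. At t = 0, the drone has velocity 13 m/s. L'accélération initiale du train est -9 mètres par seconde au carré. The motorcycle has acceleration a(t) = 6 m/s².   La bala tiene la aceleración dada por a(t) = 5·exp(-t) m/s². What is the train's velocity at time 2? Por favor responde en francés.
En partant du jerk j(t) = 0, nous prenons 2 primitives. En intégrant le jerk et en utilisant la condition initiale a(0) = -9, nous obtenons a(t) = -9. La primitive de l'accélération, avec v(0) = 0, donne la vitesse: v(t) = -9·t. De l'équation de la vitesse v(t) = -9·t, nous substituons t = 2 pour obtenir v = -18.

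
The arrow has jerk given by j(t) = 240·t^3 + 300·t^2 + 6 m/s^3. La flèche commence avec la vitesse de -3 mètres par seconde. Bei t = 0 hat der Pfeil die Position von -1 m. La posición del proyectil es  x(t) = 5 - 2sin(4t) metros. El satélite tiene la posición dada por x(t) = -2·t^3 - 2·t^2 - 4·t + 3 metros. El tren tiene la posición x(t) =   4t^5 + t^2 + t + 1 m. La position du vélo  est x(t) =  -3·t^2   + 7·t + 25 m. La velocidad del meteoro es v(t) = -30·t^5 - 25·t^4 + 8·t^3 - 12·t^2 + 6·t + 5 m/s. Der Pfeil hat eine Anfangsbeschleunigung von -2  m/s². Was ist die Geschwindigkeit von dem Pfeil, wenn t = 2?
Wir müssen das Integral unserer Gleichung für den Ruck j(t) = 240·t^3 + 300·t^2 + 6 2-mal finden. Durch Integration von dem Ruck und Verwendung der Anfangsbedingung a(0) = -2, erhalten wir a(t) = 60·t^4 + 100·t^3 + 6·t - 2. Durch Integration von der Beschleunigung und Verwendung der Anfangsbedingung v(0) = -3, erhalten wir v(t) = 12·t^5 + 25·t^4 + 3·t^2 - 2·t - 3. Mit v(t) = 12·t^5 + 25·t^4 + 3·t^2 - 2·t - 3 und Einsetzen von t = 2, finden wir v = 789.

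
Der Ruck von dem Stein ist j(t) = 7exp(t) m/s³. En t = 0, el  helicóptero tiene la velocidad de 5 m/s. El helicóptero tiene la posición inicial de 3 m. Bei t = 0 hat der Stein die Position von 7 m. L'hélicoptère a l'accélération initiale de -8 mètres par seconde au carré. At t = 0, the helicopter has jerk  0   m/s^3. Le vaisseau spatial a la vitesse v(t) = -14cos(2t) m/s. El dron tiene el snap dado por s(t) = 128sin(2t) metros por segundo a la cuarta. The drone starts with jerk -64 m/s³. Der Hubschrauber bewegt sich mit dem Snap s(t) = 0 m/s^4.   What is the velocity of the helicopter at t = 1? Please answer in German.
Um dies zu lösen, müssen wir 3 Integrale unserer Gleichung für den Snap s(t) = 0 finden. Mit ∫s(t)dt und Anwendung von j(0) = 0, finden wir j(t) = 0. Durch Integration von dem Ruck und Verwendung der Anfangsbedingung a(0) = -8, erhalten wir a(t) = -8. Das Integral von der Beschleunigung, mit v(0) = 5, ergibt die Geschwindigkeit: v(t) = 5 - 8·t. Mit v(t) = 5 - 8·t und Einsetzen von t = 1, finden wir v = -3.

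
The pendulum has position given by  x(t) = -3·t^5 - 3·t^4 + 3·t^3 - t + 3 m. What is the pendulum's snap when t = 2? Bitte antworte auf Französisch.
En partant de la position x(t) = -3·t^5 - 3·t^4 + 3·t^3 - t + 3, nous prenons 4 dérivées. En prenant d/dt de x(t), nous trouvons v(t) = -15·t^4 - 12·t^3 + 9·t^2 - 1. La dérivée de la vitesse donne l'accélération: a(t) = -60·t^3 - 36·t^2 + 18·t. En dérivant l'accélération, nous obtenons le jerk: j(t) = -180·t^2 - 72·t + 18. La dérivée du jerk donne le snap: s(t) = -360·t - 72. En utilisant s(t) = -360·t - 72 et en substituant t = 2, nous trouvons s = -792.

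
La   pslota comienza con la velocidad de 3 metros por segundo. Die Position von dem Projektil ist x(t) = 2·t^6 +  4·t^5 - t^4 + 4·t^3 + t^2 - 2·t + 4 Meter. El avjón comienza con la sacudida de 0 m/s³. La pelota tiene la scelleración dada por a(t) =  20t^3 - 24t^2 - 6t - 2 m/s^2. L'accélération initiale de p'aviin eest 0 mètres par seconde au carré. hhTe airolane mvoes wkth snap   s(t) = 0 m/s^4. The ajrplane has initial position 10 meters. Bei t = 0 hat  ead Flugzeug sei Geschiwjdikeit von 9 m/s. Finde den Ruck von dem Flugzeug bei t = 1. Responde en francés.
Pour résoudre ceci, nous devons prendre 1 primitive de notre équation du snap s(t) = 0. L'intégrale du snap est le jerk. En utilisant j(0) = 0, nous obtenons j(t) = 0. En utilisant j(t) = 0 et en substituant t = 1, nous trouvons j = 0.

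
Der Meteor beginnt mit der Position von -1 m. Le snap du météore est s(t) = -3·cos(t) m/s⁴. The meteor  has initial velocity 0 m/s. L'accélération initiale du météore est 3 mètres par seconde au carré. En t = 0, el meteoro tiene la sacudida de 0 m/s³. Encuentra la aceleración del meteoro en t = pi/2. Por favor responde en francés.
Nous devons intégrer notre équation du snap s(t) = -3·cos(t) 2 fois. En prenant ∫s(t)dt et en appliquant j(0) = 0, nous trouvons j(t) = -3·sin(t). La primitive du jerk, avec a(0) = 3, donne l'accélération: a(t) = 3·cos(t). En utilisant a(t) = 3·cos(t) et en substituant t = pi/2, nous trouvons a = 0.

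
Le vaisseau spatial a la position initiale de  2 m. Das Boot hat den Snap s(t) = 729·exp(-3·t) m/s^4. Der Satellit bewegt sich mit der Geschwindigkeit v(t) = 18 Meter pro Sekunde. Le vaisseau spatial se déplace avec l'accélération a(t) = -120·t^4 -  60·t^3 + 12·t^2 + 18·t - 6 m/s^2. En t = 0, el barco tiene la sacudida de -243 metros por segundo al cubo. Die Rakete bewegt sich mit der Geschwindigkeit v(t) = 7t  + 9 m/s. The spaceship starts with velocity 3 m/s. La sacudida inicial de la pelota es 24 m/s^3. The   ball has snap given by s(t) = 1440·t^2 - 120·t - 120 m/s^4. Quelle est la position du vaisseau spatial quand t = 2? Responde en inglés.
We must find the antiderivative of our acceleration equation a(t) = -120·t^4 - 60·t^3 + 12·t^2 + 18·t - 6 2 times. Integrating acceleration and using the initial condition v(0) = 3, we get v(t) = -24·t^5 - 15·t^4 + 4·t^3 + 9·t^2 - 6·t + 3. Integrating velocity and using the initial condition x(0) = 2, we get x(t) = -4·t^6 - 3·t^5 + t^4 + 3·t^3 - 3·t^2 + 3·t + 2. Using x(t) = -4·t^6 - 3·t^5 + t^4 + 3·t^3 - 3·t^2 + 3·t + 2 and substituting t = 2, we find x = -316.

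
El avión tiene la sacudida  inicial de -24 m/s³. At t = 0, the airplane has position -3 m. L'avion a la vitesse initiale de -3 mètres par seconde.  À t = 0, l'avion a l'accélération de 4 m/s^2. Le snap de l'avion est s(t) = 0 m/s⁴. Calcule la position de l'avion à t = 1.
En partant du snap s(t) = 0, nous prenons 4 intégrales. En prenant ∫s(t)dt et en appliquant j(0) = -24, nous trouvons j(t) = -24. En prenant ∫j(t)dt et en appliquant a(0) = 4, nous trouvons a(t) = 4 - 24·t. L'intégrale de l'accélération, avec v(0) = -3, donne la vitesse: v(t) = -12·t^2 + 4·t - 3. La primitive de la vitesse, avec x(0) = -3, donne la position: x(t) = -4·t^3 + 2·t^2 - 3·t - 3. Nous avons la position x(t) = -4·t^3 + 2·t^2 - 3·t - 3. En substituant t = 1: x(1) = -8.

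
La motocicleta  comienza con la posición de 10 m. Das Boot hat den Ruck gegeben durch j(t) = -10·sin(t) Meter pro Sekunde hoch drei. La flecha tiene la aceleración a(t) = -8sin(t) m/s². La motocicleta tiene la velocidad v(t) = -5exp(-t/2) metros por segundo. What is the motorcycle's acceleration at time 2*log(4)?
To solve this, we need to take 1 derivative of our velocity equation v(t) = -5·exp(-t/2). Differentiating velocity, we get acceleration: a(t) = 5·exp(-t/2)/2. We have acceleration a(t) = 5·exp(-t/2)/2. Substituting t = 2*log(4): a(2*log(4)) = 5/8.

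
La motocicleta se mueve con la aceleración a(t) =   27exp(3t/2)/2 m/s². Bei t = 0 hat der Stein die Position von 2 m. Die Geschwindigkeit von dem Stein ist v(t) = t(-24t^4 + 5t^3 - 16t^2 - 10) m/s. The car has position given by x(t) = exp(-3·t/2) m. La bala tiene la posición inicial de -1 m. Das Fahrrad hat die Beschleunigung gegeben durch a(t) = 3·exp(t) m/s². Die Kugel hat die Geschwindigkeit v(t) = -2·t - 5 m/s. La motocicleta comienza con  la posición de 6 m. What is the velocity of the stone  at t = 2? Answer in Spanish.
Usando v(t) = t·(-24·t^4 + 5·t^3 - 16·t^2 - 10) y sustituyendo t = 2, encontramos v = -836.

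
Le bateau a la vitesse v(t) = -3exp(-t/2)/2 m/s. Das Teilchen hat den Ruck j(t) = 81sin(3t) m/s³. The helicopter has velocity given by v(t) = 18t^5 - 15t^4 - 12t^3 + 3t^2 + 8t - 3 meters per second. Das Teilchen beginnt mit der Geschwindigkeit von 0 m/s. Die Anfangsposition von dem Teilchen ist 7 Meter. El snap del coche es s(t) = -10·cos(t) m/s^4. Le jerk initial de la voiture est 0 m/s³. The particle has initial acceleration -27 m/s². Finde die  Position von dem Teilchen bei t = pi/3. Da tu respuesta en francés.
Pour résoudre ceci, nous devons prendre 3 intégrales de notre équation du jerk j(t) = 81·sin(3·t). En prenant ∫j(t)dt et en appliquant a(0) = -27, nous trouvons a(t) = -27·cos(3·t). En intégrant l'accélération et en utilisant la condition initiale v(0) = 0, nous obtenons v(t) = -9·sin(3·t). En intégrant la vitesse et en utilisant la condition initiale x(0) = 7, nous obtenons x(t) = 3·cos(3·t) + 4. En utilisant x(t) = 3·cos(3·t) + 4 et en substituant t = pi/3, nous trouvons x = 1.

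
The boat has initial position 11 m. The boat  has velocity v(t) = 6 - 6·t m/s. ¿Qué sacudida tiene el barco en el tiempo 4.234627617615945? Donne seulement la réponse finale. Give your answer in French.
j(4.234627617615945) = 0.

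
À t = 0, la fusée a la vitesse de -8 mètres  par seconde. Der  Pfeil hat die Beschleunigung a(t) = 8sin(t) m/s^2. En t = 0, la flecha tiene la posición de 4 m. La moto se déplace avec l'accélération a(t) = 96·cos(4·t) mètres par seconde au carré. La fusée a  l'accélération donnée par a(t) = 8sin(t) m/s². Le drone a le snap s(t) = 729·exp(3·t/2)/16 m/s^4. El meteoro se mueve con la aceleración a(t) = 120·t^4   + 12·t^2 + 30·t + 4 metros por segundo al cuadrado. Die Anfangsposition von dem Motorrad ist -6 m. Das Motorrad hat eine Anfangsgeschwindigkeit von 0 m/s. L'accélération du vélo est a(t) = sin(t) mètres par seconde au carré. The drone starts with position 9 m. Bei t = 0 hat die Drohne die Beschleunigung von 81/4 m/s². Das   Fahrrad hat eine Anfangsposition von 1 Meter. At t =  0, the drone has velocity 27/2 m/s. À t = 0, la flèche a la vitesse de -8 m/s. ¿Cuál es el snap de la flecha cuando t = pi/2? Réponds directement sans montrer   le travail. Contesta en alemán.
Der Snap bei t = pi/2 ist s = -8.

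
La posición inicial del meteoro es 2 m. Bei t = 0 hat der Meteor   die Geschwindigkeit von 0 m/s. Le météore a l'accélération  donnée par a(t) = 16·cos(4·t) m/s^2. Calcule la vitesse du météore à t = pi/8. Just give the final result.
v(pi/8) = 4.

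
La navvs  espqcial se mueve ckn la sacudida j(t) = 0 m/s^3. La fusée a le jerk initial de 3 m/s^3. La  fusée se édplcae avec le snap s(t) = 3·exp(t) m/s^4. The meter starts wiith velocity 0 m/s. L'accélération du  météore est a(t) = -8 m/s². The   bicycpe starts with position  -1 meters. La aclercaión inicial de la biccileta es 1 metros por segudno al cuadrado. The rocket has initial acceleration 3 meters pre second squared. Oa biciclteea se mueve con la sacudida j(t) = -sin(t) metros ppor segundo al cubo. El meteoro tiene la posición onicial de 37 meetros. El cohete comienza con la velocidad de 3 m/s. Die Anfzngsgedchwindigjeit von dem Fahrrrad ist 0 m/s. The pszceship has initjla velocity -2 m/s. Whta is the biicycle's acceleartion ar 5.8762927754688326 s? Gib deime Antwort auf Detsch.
Wir müssen die Stammfunktion unserer Gleichung für den Ruck j(t) = -sin(t) 1-mal finden. Mit ∫j(t)dt und Anwendung von a(0) = 1, finden wir a(t) = cos(t). Wir haben die Beschleunigung a(t) = cos(t). Durch Einsetzen von t = 5.8762927754688326: a(5.8762927754688326) = 0.918355058649145.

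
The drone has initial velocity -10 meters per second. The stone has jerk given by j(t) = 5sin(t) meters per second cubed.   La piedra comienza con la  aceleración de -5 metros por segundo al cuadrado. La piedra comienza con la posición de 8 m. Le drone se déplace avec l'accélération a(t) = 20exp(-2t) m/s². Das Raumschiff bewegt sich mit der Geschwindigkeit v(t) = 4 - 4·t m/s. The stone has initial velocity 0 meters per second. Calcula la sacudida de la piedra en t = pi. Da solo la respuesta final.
La sacudida en t = pi es j = 0.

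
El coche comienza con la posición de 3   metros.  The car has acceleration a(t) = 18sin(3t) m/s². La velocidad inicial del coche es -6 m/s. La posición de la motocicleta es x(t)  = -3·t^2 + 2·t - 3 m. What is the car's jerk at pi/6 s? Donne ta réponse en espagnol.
Debemos derivar nuestra ecuación de la aceleración a(t) = 18·sin(3·t) 1 vez. La derivada de la aceleración da la sacudida: j(t) = 54·cos(3·t). Tenemos la sacudida j(t) = 54·cos(3·t). Sustituyendo t = pi/6: j(pi/6) = 0.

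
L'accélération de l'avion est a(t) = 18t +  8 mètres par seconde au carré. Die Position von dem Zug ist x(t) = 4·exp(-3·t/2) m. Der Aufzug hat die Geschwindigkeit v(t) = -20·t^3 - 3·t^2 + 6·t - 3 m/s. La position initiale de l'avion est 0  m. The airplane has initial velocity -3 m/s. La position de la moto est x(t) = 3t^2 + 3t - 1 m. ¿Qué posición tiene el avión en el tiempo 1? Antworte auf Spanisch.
Debemos encontrar la integral de nuestra ecuación de la aceleración a(t) = 18·t + 8 2 veces. La antiderivada de la aceleración, con v(0) = -3, da la velocidad: v(t) = 9·t^2 + 8·t - 3. Integrando la velocidad y usando la condición inicial x(0) = 0, obtenemos x(t) = 3·t^3 + 4·t^2 - 3·t. Usando x(t) = 3·t^3 + 4·t^2 - 3·t y sustituyendo t = 1, encontramos x = 4.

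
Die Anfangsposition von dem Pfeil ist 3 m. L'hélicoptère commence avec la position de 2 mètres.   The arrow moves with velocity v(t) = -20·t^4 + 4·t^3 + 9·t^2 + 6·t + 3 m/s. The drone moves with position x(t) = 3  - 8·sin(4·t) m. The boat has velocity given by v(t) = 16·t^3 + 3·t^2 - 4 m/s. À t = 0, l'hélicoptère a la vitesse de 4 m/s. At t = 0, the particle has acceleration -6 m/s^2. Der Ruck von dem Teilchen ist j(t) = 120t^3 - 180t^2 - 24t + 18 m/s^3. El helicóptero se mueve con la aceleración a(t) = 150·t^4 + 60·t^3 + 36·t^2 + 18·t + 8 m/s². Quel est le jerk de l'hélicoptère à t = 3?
Nous devons dériver notre équation de l'accélération a(t) = 150·t^4 + 60·t^3 + 36·t^2 + 18·t + 8 1 fois. En prenant d/dt de a(t), nous trouvons j(t) = 600·t^3 + 180·t^2 + 72·t + 18. Nous avons le jerk j(t) = 600·t^3 + 180·t^2 + 72·t + 18. En substituant t = 3: j(3) = 18054.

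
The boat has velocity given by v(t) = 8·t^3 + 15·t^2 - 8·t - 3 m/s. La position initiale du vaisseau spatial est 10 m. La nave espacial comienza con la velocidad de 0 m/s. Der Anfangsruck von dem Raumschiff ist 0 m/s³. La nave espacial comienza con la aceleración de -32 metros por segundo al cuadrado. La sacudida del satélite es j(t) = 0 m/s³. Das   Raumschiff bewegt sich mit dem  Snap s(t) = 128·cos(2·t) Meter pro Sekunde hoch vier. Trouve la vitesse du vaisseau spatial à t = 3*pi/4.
Nous devons trouver la primitive de notre équation du snap s(t) = 128·cos(2·t) 3 fois. En prenant ∫s(t)dt et en appliquant j(0) = 0, nous trouvons j(t) = 64·sin(2·t). La primitive du jerk est l'accélération. En utilisant a(0) = -32, nous obtenons a(t) = -32·cos(2·t). La primitive de l'accélération est la vitesse. En utilisant v(0) = 0, nous obtenons v(t) = -16·sin(2·t). En utilisant v(t) = -16·sin(2·t) et en substituant t = 3*pi/4, nous trouvons v = 16.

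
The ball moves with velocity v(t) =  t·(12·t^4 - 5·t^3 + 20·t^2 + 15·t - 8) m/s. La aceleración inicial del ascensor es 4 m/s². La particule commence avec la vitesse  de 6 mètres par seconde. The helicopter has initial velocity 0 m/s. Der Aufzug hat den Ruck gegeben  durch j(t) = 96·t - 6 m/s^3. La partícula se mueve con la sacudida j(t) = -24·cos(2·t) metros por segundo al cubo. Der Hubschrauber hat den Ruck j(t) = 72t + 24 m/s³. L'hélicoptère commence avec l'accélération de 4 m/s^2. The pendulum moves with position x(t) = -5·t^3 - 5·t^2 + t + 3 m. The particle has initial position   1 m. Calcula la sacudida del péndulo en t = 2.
Para resolver esto, necesitamos tomar 3 derivadas de nuestra ecuación de la posición x(t) = -5·t^3 - 5·t^2 + t + 3. Derivando la posición, obtenemos la velocidad: v(t) = -15·t^2 - 10·t + 1. Derivando la velocidad, obtenemos la aceleración: a(t) = -30·t - 10. La derivada de la aceleración da la sacudida: j(t) = -30. De la ecuación de la sacudida j(t) = -30, sustituimos t = 2 para obtener j = -30.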